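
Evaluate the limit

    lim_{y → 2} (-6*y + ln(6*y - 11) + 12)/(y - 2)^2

-18

Direct substitution gives 0/0.
Apply L'Hôpital: lim (-6 + 6/(6*y - 11))/(2*y - 4), still 0/0.
After 2 applications of L'Hôpital's rule the quotient is (-36/(6*y - 11)^2)/(2); substituting y = 2 gives -18.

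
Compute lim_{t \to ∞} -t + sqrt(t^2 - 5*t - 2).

This has the form ∞ − ∞. Multiply and divide by the conjugate √(t^2 - 5*t - 2) + t.
That gives (-5t - 2) / (√(t^2 - 5*t - 2) + t).
Divide numerator and denominator by t: the limit is -5/(2·1) = -5/2.

-5/2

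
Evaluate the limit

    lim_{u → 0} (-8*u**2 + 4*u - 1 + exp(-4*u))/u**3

-32/3

Direct substitution gives 0/0.
Apply L'Hôpital: lim (-16*u + 4 - 4*e^(-4*u))/(3*u^2), still 0/0.
Apply L'Hôpital: lim (-16 + 16*e^(-4*u))/(6*u), still 0/0.
After 3 applications of L'Hôpital's rule the quotient is (-64*e^(-4*u))/(6); substituting u = 0 gives -32/3.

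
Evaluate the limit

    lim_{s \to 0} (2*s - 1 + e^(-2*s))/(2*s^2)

Direct substitution gives 0/0.
Apply L'Hôpital: lim (2 - 2*e^(-2*s))/(4*s), still 0/0.
After 2 applications of L'Hôpital's rule the quotient is (4*e^(-2*s))/(4); substituting s = 0 gives 1.

1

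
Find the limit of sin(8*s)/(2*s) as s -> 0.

Substitution gives 0/0.
Write it as (8/2)·sin(8s)/(8s); since sin(u)/u → 1, the limit is 4.

4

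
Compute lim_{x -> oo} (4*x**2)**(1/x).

1

Base → ∞ and exponent → 0: an ∞^0 form.
Take logs: (1/x)·ln(4·x^2) = (ln 4 + 2·ln x)/x → 0.
So the limit is e^0 = 1.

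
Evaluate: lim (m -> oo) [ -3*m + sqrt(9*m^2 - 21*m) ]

-7/2

An ∞ − ∞ form. Rationalising with the conjugate, the difference becomes (-21m) / (√(9*m^2 - 21*m) + 3m).
For large m the denominator behaves like 2·3m, so the quotient tends to -21/6 = -7/2.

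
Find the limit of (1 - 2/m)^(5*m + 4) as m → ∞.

Write it as [(1 - 2/m)^m]^(5) · (1 - 2/m)^(4). The bracketed term tends to e^(-2) and the second factor to 1, so the limit is e^(-10).

e^(-10)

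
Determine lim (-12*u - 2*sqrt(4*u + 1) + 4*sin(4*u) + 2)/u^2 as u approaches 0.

Substitution gives 0/0; apply L'Hôpital's rule 2 times.
After differentiating numerator and denominator 2 times the quotient is (-64*sin(4*u) + 8/(4*u + 1)^(3/2))/(2); at u = 0 this is 4.

4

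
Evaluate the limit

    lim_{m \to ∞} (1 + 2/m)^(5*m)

e^(10)

Write it as [(1 + 2/m)^m]^(5) · (1 + 2/m)^(0). The bracketed term tends to e^(2) and the second factor to 1, so the limit is e^(10).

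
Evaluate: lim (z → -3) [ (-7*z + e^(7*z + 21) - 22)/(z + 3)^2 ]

Direct substitution gives 0/0.
Apply L'Hôpital: lim (7*e^(7*z + 21) - 7)/(2*z + 6), still 0/0.
After 2 applications of L'Hôpital's rule the quotient is (49*e^(7*z + 21))/(2); substituting z = -3 gives 49/2.

49/2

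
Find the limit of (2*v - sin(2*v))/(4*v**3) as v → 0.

Direct substitution gives 0/0.
Apply L'Hôpital: lim (2 - 2*cos(2*v))/(12*v^2), still 0/0.
Apply L'Hôpital: lim (4*sin(2*v))/(24*v), still 0/0.
After 3 applications of L'Hôpital's rule the quotient is (8*cos(2*v))/(24); substituting v = 0 gives 1/3.

1/3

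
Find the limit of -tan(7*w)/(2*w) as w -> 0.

Substitution gives 0/0.
Since tan(u)/u → 1 as u → 0, tan(7w)/(7w) → 1 and the limit is 7/(-2) = -7/2.

-7/2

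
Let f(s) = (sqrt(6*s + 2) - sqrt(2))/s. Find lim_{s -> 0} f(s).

Substitution gives 0/0. Multiply numerator and denominator by the conjugate √(2 + 6s) + √2.
The numerator becomes (2 + 6s) − 2 = 6s, so the expression simplifies to 6/(√(2 + 6s) + √2).
Letting s → 0 gives 6/(2√2) = 3*√(2)/2.

3*√(2)/2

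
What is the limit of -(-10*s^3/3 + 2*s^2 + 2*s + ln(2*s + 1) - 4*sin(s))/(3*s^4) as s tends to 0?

4/3

Substitution gives 0/0 (the numerator vanishes to order 4).
Expand each term to order s^4: the coefficient of s^4 in -4·sin(s) is 0 and in ln(1 + 2s) is -4.
Lower-order terms cancel with the polynomial part, so the numerator is (-4)·s^4 + o(s^4), and the limit is (-4)/(-3) = 4/3.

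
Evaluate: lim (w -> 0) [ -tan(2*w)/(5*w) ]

-2/5

Substitution gives 0/0.
Since tan(u)/u → 1 as u → 0, tan(2w)/(2w) → 1 and the limit is 2/(-5) = -2/5.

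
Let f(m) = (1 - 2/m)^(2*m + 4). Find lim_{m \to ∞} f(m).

e^(-4)

The base → 1 and the exponent → ∞: a 1^∞ form.
Take logarithms: (2m + 4)·ln(1 - 2/m). Since ln(1+u) ~ u for small u, this behaves like (2m)·(-2/m) → -4.
So the limit is e^(-4).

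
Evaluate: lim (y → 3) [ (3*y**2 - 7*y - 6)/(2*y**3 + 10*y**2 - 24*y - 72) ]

Direct substitution gives 0/0, so factor. Both numerator and denominator have (y - 3) as a factor.
After cancelling, the expression reduces to (3*y + 2)/(2*y^2 + 16*y + 24).
Substituting y = 3 gives 11/90.

11/90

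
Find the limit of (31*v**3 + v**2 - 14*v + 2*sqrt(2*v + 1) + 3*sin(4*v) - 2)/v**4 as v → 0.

-5/4

Substitution gives 0/0 (the numerator vanishes to order 4).
Expand each term to order v^4: the coefficient of v^4 in 2·√(1 + 2v) is -5/4 and in 3·sin(4v) is 0.
Lower-order terms cancel with the polynomial part, so the numerator is (-5/4)·v^4 + o(v^4), and the limit is (-5/4)/(1) = -5/4.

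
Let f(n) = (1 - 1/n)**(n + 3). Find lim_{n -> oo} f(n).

Write it as [(1 - 1/n)^n]^(1) · (1 - 1/n)^(3). The bracketed term tends to e^(-1) and the second factor to 1, so the limit is e^(-1).

e^(-1)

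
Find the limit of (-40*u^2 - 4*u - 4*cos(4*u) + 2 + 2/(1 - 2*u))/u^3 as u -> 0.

Substitution gives 0/0 (the numerator vanishes to order 3).
Expand each term to order u^3: the coefficient of u^3 in 2·1/(1 - 2u) is 16 and in -4·cos(4u) is 0.
Lower-order terms cancel with the polynomial part, so the numerator is (16)·u^3 + o(u^3), and the limit is (16)/(1) = 16.

16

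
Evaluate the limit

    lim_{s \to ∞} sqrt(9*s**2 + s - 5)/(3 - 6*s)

-1/2

For large |s|, √(9*s^2 + s - 5) ≈ √9·|s| and the denominator ≈ -6s.
Since s → +∞, |s| = s, giving √9/(-6) = -1/2.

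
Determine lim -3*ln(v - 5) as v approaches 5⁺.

∞

As v → 5⁺, v - 5 → 0⁺ and ln(v - 5) → −∞.
Multiplying by -3 gives ∞.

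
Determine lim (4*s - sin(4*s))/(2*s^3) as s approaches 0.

Direct substitution gives 0/0.
Apply L'Hôpital: lim (4 - 4*cos(4*s))/(6*s^2), still 0/0.
Apply L'Hôpital: lim (16*sin(4*s))/(12*s), still 0/0.
After 3 applications of L'Hôpital's rule the quotient is (64*cos(4*s))/(12); substituting s = 0 gives 16/3.

16/3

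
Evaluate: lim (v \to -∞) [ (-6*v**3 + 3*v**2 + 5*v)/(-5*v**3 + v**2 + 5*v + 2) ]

6/5

Numerator and denominator both have degree 3.
Dividing every term by v^3, all lower-order terms vanish and the limit is the ratio of leading coefficients, -6/(-5) = 6/5.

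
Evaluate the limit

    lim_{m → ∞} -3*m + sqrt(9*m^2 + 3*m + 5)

1/2

This has the form ∞ − ∞. Multiply and divide by the conjugate √(9*m^2 + 3*m + 5) + 3m.
That gives (3m + 5) / (√(9*m^2 + 3*m + 5) + 3m).
Divide numerator and denominator by m: the limit is 3/(2·3) = 1/2.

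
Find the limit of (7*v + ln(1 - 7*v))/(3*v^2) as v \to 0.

-49/6

Direct substitution gives 0/0.
Apply L'Hôpital: lim (7 - 7/(1 - 7*v))/(6*v), still 0/0.
After 2 applications of L'Hôpital's rule the quotient is (-49/(1 - 7*v)^2)/(6); substituting v = 0 gives -49/6.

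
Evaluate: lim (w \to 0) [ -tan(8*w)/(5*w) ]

Substitution gives 0/0.
Since tan(u)/u → 1 as u → 0, tan(8w)/(8w) → 1 and the limit is 8/(-5) = -8/5.

-8/5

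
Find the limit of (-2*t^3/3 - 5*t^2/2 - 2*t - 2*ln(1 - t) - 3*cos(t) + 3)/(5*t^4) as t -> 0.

3/40

Substitution gives 0/0 (the numerator vanishes to order 4).
Expand each term to order t^4: the coefficient of t^4 in -2·ln(1 - t) is 1/2 and in -3·cos(t) is -1/8.
Lower-order terms cancel with the polynomial part, so the numerator is (3/8)·t^4 + o(t^4), and the limit is (3/8)/(5) = 3/40.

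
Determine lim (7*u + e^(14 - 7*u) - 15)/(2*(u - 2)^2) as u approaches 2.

49/4

Direct substitution gives 0/0.
Apply L'Hôpital: lim (7 - 7*e^(14 - 7*u))/(4*u - 8), still 0/0.
After 2 applications of L'Hôpital's rule the quotient is (49*e^(14 - 7*u))/(4); substituting u = 2 gives 49/4.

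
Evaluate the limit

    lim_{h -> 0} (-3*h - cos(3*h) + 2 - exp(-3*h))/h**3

Substitution gives 0/0; apply L'Hôpital's rule 3 times.
After differentiating numerator and denominator 3 times the quotient is (-27*sin(3*h) + 27*e^(-3*h))/(6); at h = 0 this is 9/2.

9/2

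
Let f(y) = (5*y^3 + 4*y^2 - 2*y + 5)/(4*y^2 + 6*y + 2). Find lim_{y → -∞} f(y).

The numerator has higher degree (3 > 2); the quotient behaves like (5/(4))·y^1 for large |y|.
As y → −∞ this diverges to -∞.

-∞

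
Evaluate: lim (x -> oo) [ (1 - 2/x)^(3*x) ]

The base → 1 and the exponent → ∞: a 1^∞ form.
Take logarithms: (3x)·ln(1 - 2/x). Since ln(1+u) ~ u for small u, this behaves like (3x)·(-2/x) → -6.
So the limit is e^(-6).

e^(-6)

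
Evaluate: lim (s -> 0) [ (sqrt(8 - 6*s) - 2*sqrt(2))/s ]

-3*√(2)/4

Substitution gives 0/0. Multiply numerator and denominator by the conjugate √(8 - 6s) + √8.
The numerator becomes (8 - 6s) − 8 = -6s, so the expression simplifies to -6/(√(8 - 6s) + √8).
Letting s → 0 gives -6/(2√8) = -3*√(2)/4.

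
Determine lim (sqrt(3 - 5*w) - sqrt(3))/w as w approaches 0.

A 0/0 form; rationalise with √(3 - 5w) + √3. This collapses the numerator to -5w, leaving -5/(√(3 - 5w) + √3) → -5/(2√3) = -5*√(3)/6.

-5*√(3)/6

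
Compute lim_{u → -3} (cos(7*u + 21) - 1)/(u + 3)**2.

Direct substitution gives 0/0.
Apply L'Hôpital: lim (-7*sin(7*u + 21))/(2*u + 6), still 0/0.
After 2 applications of L'Hôpital's rule the quotient is (-49*cos(7*u + 21))/(2); substituting u = -3 gives -49/2.

-49/2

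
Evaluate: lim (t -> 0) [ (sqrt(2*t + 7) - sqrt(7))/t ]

√(7)/7

A 0/0 form; rationalise with √(7 + 2t) + √7. This collapses the numerator to 2t, leaving 2/(√(7 + 2t) + √7) → 2/(2√7) = √(7)/7.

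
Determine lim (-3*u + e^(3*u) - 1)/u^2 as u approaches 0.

9/2

Direct substitution gives 0/0.
Apply L'Hôpital: lim (3*e^(3*u) - 3)/(2*u), still 0/0.
After 2 applications of L'Hôpital's rule the quotient is (9*e^(3*u))/(2); substituting u = 0 gives 9/2.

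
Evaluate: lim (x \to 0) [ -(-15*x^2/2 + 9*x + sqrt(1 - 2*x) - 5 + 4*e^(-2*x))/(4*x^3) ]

35/24

Substitution gives 0/0 (the numerator vanishes to order 3).
Expand each term to order x^3: the coefficient of x^3 in 4·e^(-2x) is -16/3 and in √(1 - 2x) is -1/2.
Lower-order terms cancel with the polynomial part, so the numerator is (-35/6)·x^3 + o(x^3), and the limit is (-35/6)/(-4) = 35/24.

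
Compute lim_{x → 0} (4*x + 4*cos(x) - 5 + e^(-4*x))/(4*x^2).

Substitution gives 0/0; apply L'Hôpital's rule 2 times.
After differentiating numerator and denominator 2 times the quotient is (-4*cos(x) + 16*e^(-4*x))/(8); at x = 0 this is 3/2.

3/2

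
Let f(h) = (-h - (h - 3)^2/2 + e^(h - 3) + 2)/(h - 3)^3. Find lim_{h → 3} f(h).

1/6

Direct substitution gives 0/0.
Apply L'Hôpital: lim (-h + e^(h - 3) + 2)/(3*(h - 3)^2), still 0/0.
Apply L'Hôpital: lim (e^(h - 3) - 1)/(6*h - 18), still 0/0.
After 3 applications of L'Hôpital's rule the quotient is (e^(h - 3))/(6); substituting h = 3 gives 1/6.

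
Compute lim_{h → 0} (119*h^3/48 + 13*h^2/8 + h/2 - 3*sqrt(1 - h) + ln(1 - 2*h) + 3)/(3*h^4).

Substitution gives 0/0; apply L'Hôpital's rule 4 times.
After differentiating numerator and denominator 4 times the quotient is (-96/(2*h - 1)^4 + 45/(16*(1 - h)^(7/2)))/(72); at h = 0 this is -497/384.

-497/384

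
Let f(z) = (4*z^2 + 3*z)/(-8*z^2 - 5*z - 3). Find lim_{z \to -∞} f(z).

-1/2

Numerator and denominator both have degree 2.
Dividing every term by z^2, all lower-order terms vanish and the limit is the ratio of leading coefficients, 4/(-8) = -1/2.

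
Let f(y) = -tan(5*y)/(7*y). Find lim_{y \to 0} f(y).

Substitution gives 0/0.
Since tan(u)/u → 1 as u → 0, tan(5y)/(5y) → 1 and the limit is 5/(-7) = -5/7.

-5/7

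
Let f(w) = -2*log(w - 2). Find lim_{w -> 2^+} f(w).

∞

As w → 2⁺, w - 2 → 0⁺ and ln(w - 2) → −∞.
Multiplying by -2 gives ∞.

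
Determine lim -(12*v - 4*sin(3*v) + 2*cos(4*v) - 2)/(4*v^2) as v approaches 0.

Substitution gives 0/0 (the numerator vanishes to order 2).
Expand each term to order v^2: the coefficient of v^2 in 2·cos(4v) is -16 and in -4·sin(3v) is 0.
Lower-order terms cancel with the polynomial part, so the numerator is (-16)·v^2 + o(v^2), and the limit is (-16)/(-4) = 4.

4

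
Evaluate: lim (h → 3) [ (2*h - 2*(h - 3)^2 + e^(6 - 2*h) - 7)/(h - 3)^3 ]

Direct substitution gives 0/0.
Apply L'Hôpital: lim (-4*h - 2*e^(6 - 2*h) + 14)/(3*(h - 3)^2), still 0/0.
Apply L'Hôpital: lim (4*e^(6 - 2*h) - 4)/(6*h - 18), still 0/0.
After 3 applications of L'Hôpital's rule the quotient is (-8*e^(6 - 2*h))/(6); substituting h = 3 gives -4/3.

-4/3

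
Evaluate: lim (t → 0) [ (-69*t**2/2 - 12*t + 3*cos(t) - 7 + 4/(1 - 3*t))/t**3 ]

108

Substitution gives 0/0 (the numerator vanishes to order 3).
Expand each term to order t^3: the coefficient of t^3 in 4·1/(1 - 3t) is 108 and in 3·cos(t) is 0.
Lower-order terms cancel with the polynomial part, so the numerator is (108)·t^3 + o(t^3), and the limit is (108)/(1) = 108.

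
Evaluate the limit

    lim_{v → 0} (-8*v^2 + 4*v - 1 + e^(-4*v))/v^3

-32/3

Direct substitution gives 0/0.
Apply L'Hôpital: lim (-16*v + 4 - 4*e^(-4*v))/(3*v^2), still 0/0.
Apply L'Hôpital: lim (-16 + 16*e^(-4*v))/(6*v), still 0/0.
After 3 applications of L'Hôpital's rule the quotient is (-64*e^(-4*v))/(6); substituting v = 0 gives -32/3.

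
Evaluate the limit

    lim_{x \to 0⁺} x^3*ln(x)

This is a 0·(−∞) form. Rewrite as 1·ln(x) / x^(−3) and apply L'Hôpital:
the derivative quotient is 1·(1/x) / (−3·x^(−4)) = (-1/3)·x^3 → 0.

0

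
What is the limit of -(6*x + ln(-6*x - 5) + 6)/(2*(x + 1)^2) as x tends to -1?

9

Direct substitution gives 0/0.
Apply L'Hôpital: lim (6 - 6/(-6*x - 5))/(-4*x - 4), still 0/0.
After 2 applications of L'Hôpital's rule the quotient is (-36/(-6*x - 5)^2)/(-4); substituting x = -1 gives 9.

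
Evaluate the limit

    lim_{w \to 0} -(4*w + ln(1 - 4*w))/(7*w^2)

Direct substitution gives 0/0.
Apply L'Hôpital: lim (4 - 4/(1 - 4*w))/(-14*w), still 0/0.
After 2 applications of L'Hôpital's rule the quotient is (-16/(1 - 4*w)^2)/(-14); substituting w = 0 gives 8/7.

8/7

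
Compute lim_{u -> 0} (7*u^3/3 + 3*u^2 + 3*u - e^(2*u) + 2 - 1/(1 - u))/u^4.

Substitution gives 0/0; apply L'Hôpital's rule 4 times.
After differentiating numerator and denominator 4 times the quotient is (-16*e^(2*u) + 24/(u - 1)^5)/(24); at u = 0 this is -5/3.

-5/3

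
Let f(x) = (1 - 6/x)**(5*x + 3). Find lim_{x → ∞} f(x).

Write it as [(1 - 6/x)^x]^(5) · (1 - 6/x)^(3). The bracketed term tends to e^(-6) and the second factor to 1, so the limit is e^(-30).

e^(-30)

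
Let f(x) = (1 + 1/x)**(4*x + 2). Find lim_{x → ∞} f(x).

e^(4)

The base → 1 and the exponent → ∞: a 1^∞ form.
Take logarithms: (4x + 2)·ln(1 + 1/x). Since ln(1+u) ~ u for small u, this behaves like (4x)·(1/x) → 4.
So the limit is e^(4).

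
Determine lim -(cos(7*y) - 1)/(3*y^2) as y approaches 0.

49/6

Direct substitution gives 0/0.
Apply L'Hôpital: lim (-7*sin(7*y))/(-6*y), still 0/0.
After 2 applications of L'Hôpital's rule the quotient is (-49*cos(7*y))/(-6); substituting y = 0 gives 49/6.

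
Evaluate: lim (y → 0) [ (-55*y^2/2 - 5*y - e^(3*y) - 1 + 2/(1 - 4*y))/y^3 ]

Substitution gives 0/0; apply L'Hôpital's rule 3 times.
After differentiating numerator and denominator 3 times the quotient is (-27*e^(3*y) + 768/(4*y - 1)^4)/(6); at y = 0 this is 247/2.

247/2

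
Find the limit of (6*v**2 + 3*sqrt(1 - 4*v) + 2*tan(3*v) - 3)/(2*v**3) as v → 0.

3

Substitution gives 0/0; apply L'Hôpital's rule 3 times.
After differentiating numerator and denominator 3 times the quotient is (324*tan(3*v)^2/cos(3*v)^2 + 108/cos(3*v)^2 - 72/(1 - 4*v)^(5/2))/(12); at v = 0 this is 3.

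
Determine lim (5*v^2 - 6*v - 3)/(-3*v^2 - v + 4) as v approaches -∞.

-5/3

Numerator and denominator both have degree 2.
Dividing every term by v^2, all lower-order terms vanish and the limit is the ratio of leading coefficients, 5/(-3) = -5/3.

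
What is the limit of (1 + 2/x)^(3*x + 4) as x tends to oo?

e^(6)

The base → 1 and the exponent → ∞: a 1^∞ form.
Take logarithms: (3x + 4)·ln(1 + 2/x). Since ln(1+u) ~ u for small u, this behaves like (3x)·(2/x) → 6.
So the limit is e^(6).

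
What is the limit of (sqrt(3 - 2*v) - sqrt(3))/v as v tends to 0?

-√(3)/3

A 0/0 form; rationalise with √(3 - 2v) + √3. This collapses the numerator to -2v, leaving -2/(√(3 - 2v) + √3) → -2/(2√3) = -√(3)/3.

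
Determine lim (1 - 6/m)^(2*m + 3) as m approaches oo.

e^(-12)

The base → 1 and the exponent → ∞: a 1^∞ form.
Take logarithms: (2m + 3)·ln(1 - 6/m). Since ln(1+u) ~ u for small u, this behaves like (2m)·(-6/m) → -12.
So the limit is e^(-12).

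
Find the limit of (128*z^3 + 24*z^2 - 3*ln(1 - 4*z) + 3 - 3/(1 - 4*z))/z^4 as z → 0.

-576

Substitution gives 0/0 (the numerator vanishes to order 4).
Expand each term to order z^4: the coefficient of z^4 in -3·1/(1 - 4z) is -768 and in -3·ln(1 - 4z) is 192.
Lower-order terms cancel with the polynomial part, so the numerator is (-576)·z^4 + o(z^4), and the limit is (-576)/(1) = -576.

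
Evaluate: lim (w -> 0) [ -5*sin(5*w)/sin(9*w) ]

-25/9

Substitution gives 0/0.
Divide numerator and denominator by w: sin(5w)/w → 5 and sin(9w)/w → 9, so the limit is -5·5/9 = -25/9.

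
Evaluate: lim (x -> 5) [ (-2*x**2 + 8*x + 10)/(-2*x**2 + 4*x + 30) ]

3/4

Since x = 5 makes numerator and denominator zero, (x - 5) divides both.
Cancelling it gives (-2*x - 2)/(-2*x - 6); now plug in x = 5 to get 3/4.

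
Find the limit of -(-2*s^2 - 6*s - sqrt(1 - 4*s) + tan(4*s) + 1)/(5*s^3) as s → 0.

Substitution gives 0/0; apply L'Hôpital's rule 3 times.
After differentiating numerator and denominator 3 times the quotient is (384*tan(4*s)^2/cos(4*s)^2 + 128/cos(4*s)^2 + 24/(1 - 4*s)^(5/2))/(-30); at s = 0 this is -76/15.

-76/15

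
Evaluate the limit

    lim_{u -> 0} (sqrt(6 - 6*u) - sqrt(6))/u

Substitution gives 0/0. Multiply numerator and denominator by the conjugate √(6 - 6u) + √6.
The numerator becomes (6 - 6u) − 6 = -6u, so the expression simplifies to -6/(√(6 - 6u) + √6).
Letting u → 0 gives -6/(2√6) = -√(6)/2.

-√(6)/2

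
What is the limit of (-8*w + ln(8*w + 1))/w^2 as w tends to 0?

Direct substitution gives 0/0.
Apply L'Hôpital: lim (-8 + 8/(8*w + 1))/(2*w), still 0/0.
After 2 applications of L'Hôpital's rule the quotient is (-64/(8*w + 1)^2)/(2); substituting w = 0 gives -32.

-32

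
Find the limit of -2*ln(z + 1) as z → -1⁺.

∞

As z → -1⁺, z + 1 → 0⁺ and ln(z + 1) → −∞.
Multiplying by -2 gives ∞.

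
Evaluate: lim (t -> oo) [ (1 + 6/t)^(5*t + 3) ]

e^(30)

Let L be the limit and take ln: ln L = lim (5t + 3)·ln(1 + 6/t) = lim (5t + 3)·(6/t + O(1/t²)) = 30.
Hence L = e^(30).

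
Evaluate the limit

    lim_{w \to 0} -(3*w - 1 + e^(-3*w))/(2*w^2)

Direct substitution gives 0/0.
Apply L'Hôpital: lim (3 - 3*e^(-3*w))/(-4*w), still 0/0.
After 2 applications of L'Hôpital's rule the quotient is (9*e^(-3*w))/(-4); substituting w = 0 gives -9/4.

-9/4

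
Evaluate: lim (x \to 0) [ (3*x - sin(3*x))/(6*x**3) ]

Direct substitution gives 0/0.
Apply L'Hôpital: lim (3 - 3*cos(3*x))/(18*x^2), still 0/0.
Apply L'Hôpital: lim (9*sin(3*x))/(36*x), still 0/0.
After 3 applications of L'Hôpital's rule the quotient is (27*cos(3*x))/(36); substituting x = 0 gives 3/4.

3/4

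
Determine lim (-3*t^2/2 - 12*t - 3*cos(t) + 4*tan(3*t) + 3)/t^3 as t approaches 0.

36

Substitution gives 0/0; apply L'Hôpital's rule 3 times.
After differentiating numerator and denominator 3 times the quotient is (-3*sin(t) + 648*tan(3*t)^4 + 864*tan(3*t)^2 + 216)/(6); at t = 0 this is 36.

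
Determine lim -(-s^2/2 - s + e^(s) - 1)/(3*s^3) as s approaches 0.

Direct substitution gives 0/0.
Apply L'Hôpital: lim (-s + e^(s) - 1)/(-9*s^2), still 0/0.
Apply L'Hôpital: lim (e^(s) - 1)/(-18*s), still 0/0.
After 3 applications of L'Hôpital's rule the quotient is (e^(s))/(-18); substituting s = 0 gives -1/18.

-1/18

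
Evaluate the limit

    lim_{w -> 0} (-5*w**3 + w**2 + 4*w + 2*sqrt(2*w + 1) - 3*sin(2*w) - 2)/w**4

-5/4

Substitution gives 0/0; apply L'Hôpital's rule 4 times.
After differentiating numerator and denominator 4 times the quotient is (-48*sin(2*w) - 30/(2*w + 1)^(7/2))/(24); at w = 0 this is -5/4.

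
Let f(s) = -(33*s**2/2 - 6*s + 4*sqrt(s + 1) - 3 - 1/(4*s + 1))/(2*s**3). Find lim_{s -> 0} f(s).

-257/8

Substitution gives 0/0; apply L'Hôpital's rule 3 times.
After differentiating numerator and denominator 3 times the quotient is (384/(4*s + 1)^4 + 3/(2*(s + 1)^(5/2)))/(-12); at s = 0 this is -257/8.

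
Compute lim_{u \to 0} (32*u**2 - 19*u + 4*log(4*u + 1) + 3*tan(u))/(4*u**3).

259/12

Substitution gives 0/0; apply L'Hôpital's rule 3 times.
After differentiating numerator and denominator 3 times the quotient is (18*tan(u)^2/cos(u)^2 + 6/cos(u)^2 + 512/(4*u + 1)^3)/(24); at u = 0 this is 259/12.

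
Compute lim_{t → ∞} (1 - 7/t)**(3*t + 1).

The base → 1 and the exponent → ∞: a 1^∞ form.
Take logarithms: (3t + 1)·ln(1 - 7/t). Since ln(1+u) ~ u for small u, this behaves like (3t)·(-7/t) → -21.
So the limit is e^(-21).

e^(-21)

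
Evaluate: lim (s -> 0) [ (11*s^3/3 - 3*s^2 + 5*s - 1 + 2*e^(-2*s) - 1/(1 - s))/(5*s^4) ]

Substitution gives 0/0; apply L'Hôpital's rule 4 times.
After differentiating numerator and denominator 4 times the quotient is (32*e^(-2*s) + 24/(s - 1)^5)/(120); at s = 0 this is 1/15.

1/15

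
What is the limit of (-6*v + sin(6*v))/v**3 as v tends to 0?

-36

Direct substitution gives 0/0.
Apply L'Hôpital: lim (6*cos(6*v) - 6)/(3*v^2), still 0/0.
Apply L'Hôpital: lim (-36*sin(6*v))/(6*v), still 0/0.
After 3 applications of L'Hôpital's rule the quotient is (-216*cos(6*v))/(6); substituting v = 0 gives -36.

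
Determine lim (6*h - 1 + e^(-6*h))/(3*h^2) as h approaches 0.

Direct substitution gives 0/0.
Apply L'Hôpital: lim (6 - 6*e^(-6*h))/(6*h), still 0/0.
After 2 applications of L'Hôpital's rule the quotient is (36*e^(-6*h))/(6); substituting h = 0 gives 6.

6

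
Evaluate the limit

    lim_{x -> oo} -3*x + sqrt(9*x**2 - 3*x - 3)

This has the form ∞ − ∞. Multiply and divide by the conjugate √(9*x^2 - 3*x - 3) + 3x.
That gives (-3x - 3) / (√(9*x^2 - 3*x - 3) + 3x).
Divide numerator and denominator by x: the limit is -3/(2·3) = -1/2.

-1/2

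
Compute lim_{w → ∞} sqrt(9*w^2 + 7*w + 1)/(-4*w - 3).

For large |w|, √(9*w^2 + 7*w + 1) ≈ √9·|w| and the denominator ≈ -4w.
Since w → +∞, |w| = w, giving √9/(-4) = -3/4.

-3/4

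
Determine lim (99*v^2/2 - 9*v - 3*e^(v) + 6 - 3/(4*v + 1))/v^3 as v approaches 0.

383/2

Substitution gives 0/0 (the numerator vanishes to order 3).
Expand each term to order v^3: the coefficient of v^3 in -3·e^(v) is -1/2 and in -3·1/(1 + 4v) is 192.
Lower-order terms cancel with the polynomial part, so the numerator is (383/2)·v^3 + o(v^3), and the limit is (383/2)/(1) = 383/2.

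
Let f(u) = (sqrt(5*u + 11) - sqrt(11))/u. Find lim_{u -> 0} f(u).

5*√(11)/22

A 0/0 form; rationalise with √(11 + 5u) + √11. This collapses the numerator to 5u, leaving 5/(√(11 + 5u) + √11) → 5/(2√11) = 5*√(11)/22.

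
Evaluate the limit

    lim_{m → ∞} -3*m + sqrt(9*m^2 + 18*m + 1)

An ∞ − ∞ form. Rationalising with the conjugate, the difference becomes (18m + 1) / (√(9*m^2 + 18*m + 1) + 3m).
For large m the denominator behaves like 2·3m, so the quotient tends to 18/6 = 3.

3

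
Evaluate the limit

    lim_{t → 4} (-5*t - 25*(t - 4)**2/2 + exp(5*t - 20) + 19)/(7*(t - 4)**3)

Direct substitution gives 0/0.
Apply L'Hôpital: lim (-25*t + 5*e^(5*t - 20) + 95)/(21*(t - 4)^2), still 0/0.
Apply L'Hôpital: lim (25*e^(5*t - 20) - 25)/(42*t - 168), still 0/0.
After 3 applications of L'Hôpital's rule the quotient is (125*e^(5*t - 20))/(42); substituting t = 4 gives 125/42.

125/42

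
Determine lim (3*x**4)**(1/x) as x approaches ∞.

Base → ∞ and exponent → 0: an ∞^0 form.
Take logs: (1/x)·ln(3·x^4) = (ln 3 + 4·ln x)/x → 0.
So the limit is e^0 = 1.

1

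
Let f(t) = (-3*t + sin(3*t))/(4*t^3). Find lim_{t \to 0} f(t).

Direct substitution gives 0/0.
Apply L'Hôpital: lim (3*cos(3*t) - 3)/(12*t^2), still 0/0.
Apply L'Hôpital: lim (-9*sin(3*t))/(24*t), still 0/0.
After 3 applications of L'Hôpital's rule the quotient is (-27*cos(3*t))/(24); substituting t = 0 gives -9/8.

-9/8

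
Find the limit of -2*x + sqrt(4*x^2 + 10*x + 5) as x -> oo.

5/2

An ∞ − ∞ form. Rationalising with the conjugate, the difference becomes (10x + 5) / (√(4*x^2 + 10*x + 5) + 2x).
For large x the denominator behaves like 2·2x, so the quotient tends to 10/4 = 5/2.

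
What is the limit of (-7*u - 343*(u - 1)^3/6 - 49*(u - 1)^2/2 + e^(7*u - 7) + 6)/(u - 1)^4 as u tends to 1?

Direct substitution gives 0/0.
Apply L'Hôpital: lim (-49*u - 343*(u - 1)^2/2 + 7*e^(7*u - 7) + 42)/(4*(u - 1)^3), still 0/0.
Apply L'Hôpital: lim (-343*u + 49*e^(7*u - 7) + 294)/(12*(u - 1)^2), still 0/0.
Apply L'Hôpital: lim (343*e^(7*u - 7) - 343)/(24*u - 24), still 0/0.
After 4 applications of L'Hôpital's rule the quotient is (2401*e^(7*u - 7))/(24); substituting u = 1 gives 2401/24.

2401/24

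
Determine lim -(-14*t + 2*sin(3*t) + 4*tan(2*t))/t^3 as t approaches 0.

Substitution gives 0/0; apply L'Hôpital's rule 3 times.
After differentiating numerator and denominator 3 times the quotient is (-54*cos(3*t) + 192*tan(2*t)^4 + 256*tan(2*t)^2 + 64)/(-6); at t = 0 this is -5/3.

-5/3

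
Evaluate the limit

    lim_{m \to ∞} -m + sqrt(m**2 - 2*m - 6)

-1

This has the form ∞ − ∞. Multiply and divide by the conjugate √(m^2 - 2*m - 6) + m.
That gives (-2m - 6) / (√(m^2 - 2*m - 6) + m).
Divide numerator and denominator by m: the limit is -2/(2·1) = -1.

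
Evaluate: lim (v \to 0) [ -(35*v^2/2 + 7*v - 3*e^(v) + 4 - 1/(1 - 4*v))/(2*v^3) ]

129/4

Substitution gives 0/0; apply L'Hôpital's rule 3 times.
After differentiating numerator and denominator 3 times the quotient is (-3*e^(v) - 384/(4*v - 1)^4)/(-12); at v = 0 this is 129/4.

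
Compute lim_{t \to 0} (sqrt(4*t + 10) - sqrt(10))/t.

A 0/0 form; rationalise with √(10 + 4t) + √10. This collapses the numerator to 4t, leaving 4/(√(10 + 4t) + √10) → 4/(2√10) = √(10)/5.

√(10)/5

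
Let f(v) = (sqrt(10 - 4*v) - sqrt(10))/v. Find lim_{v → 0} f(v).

-√(10)/5

Substitution gives 0/0. Multiply numerator and denominator by the conjugate √(10 - 4v) + √10.
The numerator becomes (10 - 4v) − 10 = -4v, so the expression simplifies to -4/(√(10 - 4v) + √10).
Letting v → 0 gives -4/(2√10) = -√(10)/5.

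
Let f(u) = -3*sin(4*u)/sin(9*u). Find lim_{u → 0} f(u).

Substitution gives 0/0.
Divide numerator and denominator by u: sin(4u)/u → 4 and sin(9u)/u → 9, so the limit is -3·4/9 = -4/3.

-4/3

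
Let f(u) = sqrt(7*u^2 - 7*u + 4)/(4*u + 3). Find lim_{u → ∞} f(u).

√(7)/4

For large |u|, √(7*u^2 - 7*u + 4) ≈ √7·|u| and the denominator ≈ 4u.
Since u → +∞, |u| = u, giving √7/(4) = √(7)/4.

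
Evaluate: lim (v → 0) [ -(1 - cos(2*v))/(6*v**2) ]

Substitution gives 0/0.
Use (1 − cos u)/u² → 1/2 with u = 2v: the limit is 2²/(2·(-6)) = -1/3.

-1/3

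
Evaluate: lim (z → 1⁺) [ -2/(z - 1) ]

As z → 1⁺, (z - 1) → 0⁺, so (z - 1)^1 → 0⁺ and -2/(z - 1)^1 → -∞.

-∞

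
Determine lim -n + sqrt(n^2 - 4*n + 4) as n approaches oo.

An ∞ − ∞ form. Rationalising with the conjugate, the difference becomes (-4n + 4) / (√(n^2 - 4*n + 4) + n).
For large n the denominator behaves like 2·n, so the quotient tends to -4/2 = -2.

-2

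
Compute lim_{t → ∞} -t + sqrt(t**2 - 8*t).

-4

This has the form ∞ − ∞. Multiply and divide by the conjugate √(t^2 - 8*t) + t.
That gives (-8t) / (√(t^2 - 8*t) + t).
Divide numerator and denominator by t: the limit is -8/(2·1) = -4.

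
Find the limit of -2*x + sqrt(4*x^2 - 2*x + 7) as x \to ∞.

This has the form ∞ − ∞. Multiply and divide by the conjugate √(4*x^2 - 2*x + 7) + 2x.
That gives (-2x + 7) / (√(4*x^2 - 2*x + 7) + 2x).
Divide numerator and denominator by x: the limit is -2/(2·2) = -1/2.

-1/2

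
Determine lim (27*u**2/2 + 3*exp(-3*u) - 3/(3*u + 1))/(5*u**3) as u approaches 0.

27/2

Substitution gives 0/0; apply L'Hôpital's rule 3 times.
After differentiating numerator and denominator 3 times the quotient is (-81*e^(-3*u) + 486/(3*u + 1)^4)/(30); at u = 0 this is 27/2.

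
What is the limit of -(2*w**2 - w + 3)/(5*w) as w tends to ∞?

The numerator has higher degree (2 > 1); the quotient behaves like (2/(-5))·w^1 for large |w|.
As w → +∞ this diverges to -∞.

-∞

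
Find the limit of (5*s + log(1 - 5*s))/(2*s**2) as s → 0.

-25/4

Direct substitution gives 0/0.
Apply L'Hôpital: lim (5 - 5/(1 - 5*s))/(4*s), still 0/0.
After 2 applications of L'Hôpital's rule the quotient is (-25/(1 - 5*s)^2)/(4); substituting s = 0 gives -25/4.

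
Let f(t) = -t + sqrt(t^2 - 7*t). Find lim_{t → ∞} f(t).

This has the form ∞ − ∞. Multiply and divide by the conjugate √(t^2 - 7*t) + t.
That gives (-7t) / (√(t^2 - 7*t) + t).
Divide numerator and denominator by t: the limit is -7/(2·1) = -7/2.

-7/2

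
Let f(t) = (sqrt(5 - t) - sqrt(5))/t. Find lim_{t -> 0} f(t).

Substitution gives 0/0. Multiply numerator and denominator by the conjugate √(5 - t) + √5.
The numerator becomes (5 - t) − 5 = -t, so the expression simplifies to -1/(√(5 - t) + √5).
Letting t → 0 gives -1/(2√5) = -√(5)/10.

-√(5)/10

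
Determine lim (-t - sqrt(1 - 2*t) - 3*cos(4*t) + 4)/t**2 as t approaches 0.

Substitution gives 0/0; apply L'Hôpital's rule 2 times.
After differentiating numerator and denominator 2 times the quotient is (48*cos(4*t) + (1 - 2*t)^(-3/2))/(2); at t = 0 this is 49/2.

49/2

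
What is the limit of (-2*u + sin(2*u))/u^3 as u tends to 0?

-4/3

Direct substitution gives 0/0.
Apply L'Hôpital: lim (2*cos(2*u) - 2)/(3*u^2), still 0/0.
Apply L'Hôpital: lim (-4*sin(2*u))/(6*u), still 0/0.
After 3 applications of L'Hôpital's rule the quotient is (-8*cos(2*u))/(6); substituting u = 0 gives -4/3.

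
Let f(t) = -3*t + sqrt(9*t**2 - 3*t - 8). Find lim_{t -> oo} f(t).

-1/2

This has the form ∞ − ∞. Multiply and divide by the conjugate √(9*t^2 - 3*t - 8) + 3t.
That gives (-3t - 8) / (√(9*t^2 - 3*t - 8) + 3t).
Divide numerator and denominator by t: the limit is -3/(2·3) = -1/2.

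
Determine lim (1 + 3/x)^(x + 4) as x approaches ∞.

e^(3)

The base → 1 and the exponent → ∞: a 1^∞ form.
Take logarithms: (x + 4)·ln(1 + 3/x). Since ln(1+u) ~ u for small u, this behaves like (x)·(3/x) → 3.
So the limit is e^(3).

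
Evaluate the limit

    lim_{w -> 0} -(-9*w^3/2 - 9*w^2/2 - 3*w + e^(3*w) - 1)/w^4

-27/8

Direct substitution gives 0/0.
Apply L'Hôpital: lim (-27*w^2/2 - 9*w + 3*e^(3*w) - 3)/(-4*w^3), still 0/0.
Apply L'Hôpital: lim (-27*w + 9*e^(3*w) - 9)/(-12*w^2), still 0/0.
Apply L'Hôpital: lim (27*e^(3*w) - 27)/(-24*w), still 0/0.
After 4 applications of L'Hôpital's rule the quotient is (81*e^(3*w))/(-24); substituting w = 0 gives -27/8.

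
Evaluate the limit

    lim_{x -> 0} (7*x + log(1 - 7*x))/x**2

-49/2

Direct substitution gives 0/0.
Apply L'Hôpital: lim (7 - 7/(1 - 7*x))/(2*x), still 0/0.
After 2 applications of L'Hôpital's rule the quotient is (-49/(1 - 7*x)^2)/(2); substituting x = 0 gives -49/2.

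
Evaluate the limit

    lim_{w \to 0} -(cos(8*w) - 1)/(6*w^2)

16/3

Direct substitution gives 0/0.
Apply L'Hôpital: lim (-8*sin(8*w))/(-12*w), still 0/0.
After 2 applications of L'Hôpital's rule the quotient is (-64*cos(8*w))/(-12); substituting w = 0 gives 16/3.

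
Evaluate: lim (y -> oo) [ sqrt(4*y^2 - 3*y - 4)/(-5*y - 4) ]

-2/5

For large |y|, √(4*y^2 - 3*y - 4) ≈ √4·|y| and the denominator ≈ -5y.
Since y → +∞, |y| = y, giving √4/(-5) = -2/5.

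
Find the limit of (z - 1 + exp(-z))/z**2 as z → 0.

1/2

Direct substitution gives 0/0.
Apply L'Hôpital: lim (1 - e^(-z))/(2*z), still 0/0.
After 2 applications of L'Hôpital's rule the quotient is (e^(-z))/(2); substituting z = 0 gives 1/2.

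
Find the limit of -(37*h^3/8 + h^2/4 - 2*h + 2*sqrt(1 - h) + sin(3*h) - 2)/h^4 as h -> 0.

5/64

Substitution gives 0/0 (the numerator vanishes to order 4).
Expand each term to order h^4: the coefficient of h^4 in sin(3h) is 0 and in 2·√(1 - h) is -5/64.
Lower-order terms cancel with the polynomial part, so the numerator is (-5/64)·h^4 + o(h^4), and the limit is (-5/64)/(-1) = 5/64.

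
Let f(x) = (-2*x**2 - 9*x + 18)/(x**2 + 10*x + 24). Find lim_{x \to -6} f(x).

Since x = -6 makes numerator and denominator zero, (x + 6) divides both.
Cancelling it gives (3 - 2*x)/(x + 4); now plug in x = -6 to get -15/2.

-15/2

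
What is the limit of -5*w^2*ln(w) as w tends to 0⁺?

This is a 0·(−∞) form. Rewrite as -5·ln(w) / w^(−2) and apply L'Hôpital:
the derivative quotient is -5·(1/w) / (−2·w^(−3)) = (5/2)·w^2 → 0.

0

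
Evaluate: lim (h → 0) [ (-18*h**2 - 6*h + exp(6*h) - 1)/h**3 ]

Direct substitution gives 0/0.
Apply L'Hôpital: lim (-36*h + 6*e^(6*h) - 6)/(3*h^2), still 0/0.
Apply L'Hôpital: lim (36*e^(6*h) - 36)/(6*h), still 0/0.
After 3 applications of L'Hôpital's rule the quotient is (216*e^(6*h))/(6); substituting h = 0 gives 36.

36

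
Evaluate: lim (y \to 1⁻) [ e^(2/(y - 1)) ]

0

As y → 1⁻, 2/(y - 1) → −∞, so e^(2/(y - 1)) → 0.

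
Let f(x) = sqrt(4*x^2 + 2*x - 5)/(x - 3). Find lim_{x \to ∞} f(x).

For large |x|, √(4*x^2 + 2*x - 5) ≈ √4·|x| and the denominator ≈ x.
Since x → +∞, |x| = x, giving √4/(1) = 2.

2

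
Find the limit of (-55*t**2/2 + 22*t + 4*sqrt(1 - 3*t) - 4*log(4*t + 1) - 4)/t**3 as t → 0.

-1105/12

Substitution gives 0/0; apply L'Hôpital's rule 3 times.
After differentiating numerator and denominator 3 times the quotient is (-512/(4*t + 1)^3 - 81/(2*(1 - 3*t)^(5/2)))/(6); at t = 0 this is -1105/12.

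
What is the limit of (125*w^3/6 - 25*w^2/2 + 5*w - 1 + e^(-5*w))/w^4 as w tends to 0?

Direct substitution gives 0/0.
Apply L'Hôpital: lim (125*w^2/2 - 25*w + 5 - 5*e^(-5*w))/(4*w^3), still 0/0.
Apply L'Hôpital: lim (125*w - 25 + 25*e^(-5*w))/(12*w^2), still 0/0.
Apply L'Hôpital: lim (125 - 125*e^(-5*w))/(24*w), still 0/0.
After 4 applications of L'Hôpital's rule the quotient is (625*e^(-5*w))/(24); substituting w = 0 gives 625/24.

625/24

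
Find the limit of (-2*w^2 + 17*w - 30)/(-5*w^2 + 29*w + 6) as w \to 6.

7/31

Since w = 6 makes numerator and denominator zero, (w - 6) divides both.
Cancelling it gives (5 - 2*w)/(-5*w - 1); now plug in w = 6 to get 7/31.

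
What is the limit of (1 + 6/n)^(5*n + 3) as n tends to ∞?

e^(30)

Let L be the limit and take ln: ln L = lim (5n + 3)·ln(1 + 6/n) = lim (5n + 3)·(6/n + O(1/n²)) = 30.
Hence L = e^(30).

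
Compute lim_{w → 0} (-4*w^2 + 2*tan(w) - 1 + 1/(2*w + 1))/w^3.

Substitution gives 0/0 (the numerator vanishes to order 3).
Expand each term to order w^3: the coefficient of w^3 in 2·tan(w) is 2/3 and in 1/(1 + 2w) is -8.
Lower-order terms cancel with the polynomial part, so the numerator is (-22/3)·w^3 + o(w^3), and the limit is (-22/3)/(1) = -22/3.

-22/3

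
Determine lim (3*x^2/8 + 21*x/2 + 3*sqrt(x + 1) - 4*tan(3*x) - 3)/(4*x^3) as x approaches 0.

-573/64

Substitution gives 0/0 (the numerator vanishes to order 3).
Expand each term to order x^3: the coefficient of x^3 in 3·√(1 + x) is 3/16 and in -4·tan(3x) is -36.
Lower-order terms cancel with the polynomial part, so the numerator is (-573/16)·x^3 + o(x^3), and the limit is (-573/16)/(4) = -573/64.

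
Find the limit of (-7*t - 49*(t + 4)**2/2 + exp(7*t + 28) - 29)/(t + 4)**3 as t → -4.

343/6

Direct substitution gives 0/0.
Apply L'Hôpital: lim (-49*t + 7*e^(7*t + 28) - 203)/(3*(t + 4)^2), still 0/0.
Apply L'Hôpital: lim (49*e^(7*t + 28) - 49)/(6*t + 24), still 0/0.
After 3 applications of L'Hôpital's rule the quotient is (343*e^(7*t + 28))/(6); substituting t = -4 gives 343/6.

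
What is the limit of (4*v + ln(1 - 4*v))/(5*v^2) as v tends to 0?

Direct substitution gives 0/0.
Apply L'Hôpital: lim (4 - 4/(1 - 4*v))/(10*v), still 0/0.
After 2 applications of L'Hôpital's rule the quotient is (-16/(1 - 4*v)^2)/(10); substituting v = 0 gives -8/5.

-8/5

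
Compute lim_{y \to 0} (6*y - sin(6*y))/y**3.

Direct substitution gives 0/0.
Apply L'Hôpital: lim (6 - 6*cos(6*y))/(3*y^2), still 0/0.
Apply L'Hôpital: lim (36*sin(6*y))/(6*y), still 0/0.
After 3 applications of L'Hôpital's rule the quotient is (216*cos(6*y))/(6); substituting y = 0 gives 36.

36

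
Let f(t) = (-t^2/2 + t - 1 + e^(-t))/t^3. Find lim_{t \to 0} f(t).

-1/6

Direct substitution gives 0/0.
Apply L'Hôpital: lim (-t + 1 - e^(-t))/(3*t^2), still 0/0.
Apply L'Hôpital: lim (-1 + e^(-t))/(6*t), still 0/0.
After 3 applications of L'Hôpital's rule the quotient is (-e^(-t))/(6); substituting t = 0 gives -1/6.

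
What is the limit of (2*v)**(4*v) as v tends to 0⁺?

1

Base → 0⁺ and exponent → 0⁺: a 0^0 form.
Take logs: 4v·ln(2v). This is 0·(−∞); rewriting as ln(2v)/(1/(4v)) and applying L'Hôpital gives 0.
Hence the limit is e^0 = 1.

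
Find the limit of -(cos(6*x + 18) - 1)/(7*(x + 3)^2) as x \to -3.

18/7

Direct substitution gives 0/0.
Apply L'Hôpital: lim (-6*sin(6*x + 18))/(-14*x - 42), still 0/0.
After 2 applications of L'Hôpital's rule the quotient is (-36*cos(6*x + 18))/(-14); substituting x = -3 gives 18/7.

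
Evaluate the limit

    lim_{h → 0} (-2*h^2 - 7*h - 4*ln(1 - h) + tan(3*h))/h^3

31/3

Substitution gives 0/0 (the numerator vanishes to order 3).
Expand each term to order h^3: the coefficient of h^3 in tan(3h) is 9 and in -4·ln(1 - h) is 4/3.
Lower-order terms cancel with the polynomial part, so the numerator is (31/3)·h^3 + o(h^3), and the limit is (31/3)/(1) = 31/3.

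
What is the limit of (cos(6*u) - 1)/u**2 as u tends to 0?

Direct substitution gives 0/0.
Apply L'Hôpital: lim (-6*sin(6*u))/(2*u), still 0/0.
After 2 applications of L'Hôpital's rule the quotient is (-36*cos(6*u))/(2); substituting u = 0 gives -18.

-18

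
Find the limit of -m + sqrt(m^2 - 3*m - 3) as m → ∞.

This has the form ∞ − ∞. Multiply and divide by the conjugate √(m^2 - 3*m - 3) + m.
That gives (-3m - 3) / (√(m^2 - 3*m - 3) + m).
Divide numerator and denominator by m: the limit is -3/(2·1) = -3/2.

-3/2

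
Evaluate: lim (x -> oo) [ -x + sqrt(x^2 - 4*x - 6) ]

-2

This has the form ∞ − ∞. Multiply and divide by the conjugate √(x^2 - 4*x - 6) + x.
That gives (-4x - 6) / (√(x^2 - 4*x - 6) + x).
Divide numerator and denominator by x: the limit is -4/(2·1) = -2.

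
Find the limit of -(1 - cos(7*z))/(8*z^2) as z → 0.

Substitution gives 0/0.
Use (1 − cos u)/u² → 1/2 with u = 7z: the limit is 7²/(2·(-8)) = -49/16.

-49/16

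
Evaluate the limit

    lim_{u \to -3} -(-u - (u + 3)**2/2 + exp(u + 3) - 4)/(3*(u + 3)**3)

Direct substitution gives 0/0.
Apply L'Hôpital: lim (-u + e^(u + 3) - 4)/(-9*(u + 3)^2), still 0/0.
Apply L'Hôpital: lim (e^(u + 3) - 1)/(-18*u - 54), still 0/0.
After 3 applications of L'Hôpital's rule the quotient is (e^(u + 3))/(-18); substituting u = -3 gives -1/18.

-1/18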